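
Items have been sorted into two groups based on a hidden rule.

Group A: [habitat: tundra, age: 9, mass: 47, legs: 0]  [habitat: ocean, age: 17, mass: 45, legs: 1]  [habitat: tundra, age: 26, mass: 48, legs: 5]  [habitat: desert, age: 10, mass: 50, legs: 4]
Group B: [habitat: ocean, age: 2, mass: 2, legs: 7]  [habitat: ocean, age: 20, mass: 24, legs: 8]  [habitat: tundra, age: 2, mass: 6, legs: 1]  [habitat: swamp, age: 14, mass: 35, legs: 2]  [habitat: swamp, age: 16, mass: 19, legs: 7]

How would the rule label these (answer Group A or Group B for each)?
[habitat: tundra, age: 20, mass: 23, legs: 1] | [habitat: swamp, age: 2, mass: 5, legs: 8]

The common property of the 'Group A' items is: mass ≥ 45. No 'Group B' item has it.
[habitat: tundra, age: 20, mass: 23, legs: 1]: mass = 23 — doesn't match, so Group B. [habitat: swamp, age: 2, mass: 5, legs: 8]: mass = 5 — doesn't match, so Group B.

Group B, Group B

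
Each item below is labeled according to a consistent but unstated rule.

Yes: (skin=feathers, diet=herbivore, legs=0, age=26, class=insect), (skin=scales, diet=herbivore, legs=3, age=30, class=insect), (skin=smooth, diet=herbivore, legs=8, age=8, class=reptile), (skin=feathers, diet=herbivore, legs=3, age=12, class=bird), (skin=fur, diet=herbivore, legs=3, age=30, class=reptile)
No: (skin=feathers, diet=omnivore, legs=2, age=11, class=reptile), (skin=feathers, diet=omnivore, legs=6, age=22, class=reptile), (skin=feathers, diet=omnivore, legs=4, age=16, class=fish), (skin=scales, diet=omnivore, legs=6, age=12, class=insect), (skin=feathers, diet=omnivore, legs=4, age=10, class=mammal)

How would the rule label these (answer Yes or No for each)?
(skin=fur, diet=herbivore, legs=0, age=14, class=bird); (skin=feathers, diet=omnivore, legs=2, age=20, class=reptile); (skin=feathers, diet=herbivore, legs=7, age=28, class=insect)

Yes, No, Yes

The pattern is that an item is 'Yes' exactly when: diet is herbivore.
(skin=fur, diet=herbivore, legs=0, age=14, class=bird) → diet is herbivore → Yes. (skin=feathers, diet=omnivore, legs=2, age=20, class=reptile) → diet is omnivore → No. (skin=feathers, diet=herbivore, legs=7, age=28, class=insect) → diet is herbivore → Yes.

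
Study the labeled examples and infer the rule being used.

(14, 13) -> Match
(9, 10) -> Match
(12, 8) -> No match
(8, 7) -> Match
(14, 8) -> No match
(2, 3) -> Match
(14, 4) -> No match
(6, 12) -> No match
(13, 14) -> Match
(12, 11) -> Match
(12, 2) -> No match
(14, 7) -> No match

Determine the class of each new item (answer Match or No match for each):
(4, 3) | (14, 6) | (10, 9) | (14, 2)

Match, No match, Match, No match

The distinguishing property — |first − second| ≤ 1 — holds for all the 'Match' cases and none of the 'No match' cases.
(4, 3): |4−3| = 1 — passes, so Match. (14, 6): |14−6| = 8 — fails the rule, so No match. (10, 9): |10−9| = 1 — passes, so Match. (14, 2): |14−2| = 12 — fails the rule, so No match.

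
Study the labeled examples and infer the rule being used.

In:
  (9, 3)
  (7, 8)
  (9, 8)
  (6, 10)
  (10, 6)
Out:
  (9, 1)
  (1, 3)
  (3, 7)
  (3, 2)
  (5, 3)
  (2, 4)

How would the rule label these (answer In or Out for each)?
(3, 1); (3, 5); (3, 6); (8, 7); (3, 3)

Out, Out, Out, In, Out

A rule that fits every label: sum ≥ 12 — true of each 'In' example, false of each 'Out' one.
(3, 1): 3+1 = 4, does not fit → Out.
(3, 5): 3+5 = 8, does not fit → Out.
(3, 6): 3+6 = 9, does not fit → Out.
(8, 7): 8+7 = 15, checks out → In.
(3, 3): 3+3 = 6, does not fit → Out.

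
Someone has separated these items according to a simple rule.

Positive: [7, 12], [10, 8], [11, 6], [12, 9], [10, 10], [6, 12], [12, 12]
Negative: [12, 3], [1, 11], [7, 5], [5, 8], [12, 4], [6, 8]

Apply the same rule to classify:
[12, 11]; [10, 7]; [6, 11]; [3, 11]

Positive, Positive, Positive, Negative

Every 'Positive' example satisfies: sum ≥ 17. None of the 'Negative' examples do.
[12, 11]: 12+11 = 23 — checks out, so Positive.
[10, 7]: 10+7 = 17 — checks out, so Positive.
[6, 11]: 6+11 = 17 — checks out, so Positive.
[3, 11]: 3+11 = 14 — does not pass, so Negative.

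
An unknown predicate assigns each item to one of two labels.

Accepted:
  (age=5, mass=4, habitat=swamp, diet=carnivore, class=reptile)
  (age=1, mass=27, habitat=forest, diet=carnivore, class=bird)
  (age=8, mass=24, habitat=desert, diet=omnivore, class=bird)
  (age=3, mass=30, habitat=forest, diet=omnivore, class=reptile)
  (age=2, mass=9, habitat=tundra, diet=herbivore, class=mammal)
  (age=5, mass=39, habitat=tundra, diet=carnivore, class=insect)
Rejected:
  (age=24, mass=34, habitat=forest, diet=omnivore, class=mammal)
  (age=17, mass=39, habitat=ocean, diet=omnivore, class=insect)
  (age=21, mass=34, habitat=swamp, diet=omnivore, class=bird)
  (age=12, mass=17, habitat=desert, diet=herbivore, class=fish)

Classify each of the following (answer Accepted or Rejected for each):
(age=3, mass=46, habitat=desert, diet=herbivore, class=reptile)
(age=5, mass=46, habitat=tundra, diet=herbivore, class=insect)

Accepted, Accepted

The common property of the 'Accepted' items is: age ≤ 8. No 'Rejected' item has it.
(age=3, mass=46, habitat=desert, diet=herbivore, class=reptile): age = 3 — matches, so Accepted.
(age=5, mass=46, habitat=tundra, diet=herbivore, class=insect): age = 5 — matches, so Accepted.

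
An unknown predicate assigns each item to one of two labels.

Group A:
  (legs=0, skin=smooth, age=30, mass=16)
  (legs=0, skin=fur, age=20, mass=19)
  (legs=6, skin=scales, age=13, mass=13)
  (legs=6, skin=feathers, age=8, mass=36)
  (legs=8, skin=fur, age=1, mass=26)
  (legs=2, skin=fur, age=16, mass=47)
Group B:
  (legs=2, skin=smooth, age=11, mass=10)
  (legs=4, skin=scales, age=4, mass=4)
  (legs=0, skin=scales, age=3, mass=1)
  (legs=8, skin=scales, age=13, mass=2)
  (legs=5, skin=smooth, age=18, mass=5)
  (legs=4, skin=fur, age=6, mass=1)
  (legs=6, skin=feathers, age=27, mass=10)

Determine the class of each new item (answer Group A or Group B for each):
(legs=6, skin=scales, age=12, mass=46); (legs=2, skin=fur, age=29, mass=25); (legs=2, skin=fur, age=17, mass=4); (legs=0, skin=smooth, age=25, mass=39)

Group A, Group A, Group B, Group A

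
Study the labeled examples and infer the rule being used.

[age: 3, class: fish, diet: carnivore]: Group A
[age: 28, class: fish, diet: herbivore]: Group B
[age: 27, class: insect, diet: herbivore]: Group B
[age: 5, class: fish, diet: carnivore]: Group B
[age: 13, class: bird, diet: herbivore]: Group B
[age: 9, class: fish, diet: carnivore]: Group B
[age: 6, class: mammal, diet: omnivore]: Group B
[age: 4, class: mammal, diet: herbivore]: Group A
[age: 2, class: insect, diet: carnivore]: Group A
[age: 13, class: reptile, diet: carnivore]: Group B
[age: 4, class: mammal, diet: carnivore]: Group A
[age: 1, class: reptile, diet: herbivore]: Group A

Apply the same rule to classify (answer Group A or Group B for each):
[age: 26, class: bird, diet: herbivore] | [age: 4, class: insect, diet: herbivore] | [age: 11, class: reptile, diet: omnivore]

The simplest hypothesis consistent with all the labels is: age ≤ 4.
[age: 26, class: bird, diet: herbivore]: age = 26 — fails this test, so Group B.
[age: 4, class: insect, diet: herbivore]: age = 4 — fits, so Group A.
[age: 11, class: reptile, diet: omnivore]: age = 11 — fails this test, so Group B.

Group B, Group A, Group B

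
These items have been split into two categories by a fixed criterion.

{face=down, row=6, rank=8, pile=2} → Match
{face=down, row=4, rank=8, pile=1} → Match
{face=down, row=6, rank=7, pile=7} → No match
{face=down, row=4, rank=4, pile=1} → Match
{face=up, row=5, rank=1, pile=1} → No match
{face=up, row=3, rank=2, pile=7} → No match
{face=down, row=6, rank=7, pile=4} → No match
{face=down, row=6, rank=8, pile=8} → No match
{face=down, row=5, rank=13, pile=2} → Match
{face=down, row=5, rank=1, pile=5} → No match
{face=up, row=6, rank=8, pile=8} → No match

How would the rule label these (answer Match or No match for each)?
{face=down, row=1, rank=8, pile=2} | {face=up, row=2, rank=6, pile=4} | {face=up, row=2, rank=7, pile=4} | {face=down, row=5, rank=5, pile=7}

'Match' ⟺ face is down AND pile ≤ 2.
{face=down, row=1, rank=8, pile=2}: face is down, pile = 2, fits → Match.
{face=up, row=2, rank=6, pile=4}: face is up, pile = 4, does not satisfy this → No match.
{face=up, row=2, rank=7, pile=4}: face is up, pile = 4, does not satisfy this → No match.
{face=down, row=5, rank=5, pile=7}: face is down, pile = 7, does not satisfy this → No match.

Match, No match, No match, No match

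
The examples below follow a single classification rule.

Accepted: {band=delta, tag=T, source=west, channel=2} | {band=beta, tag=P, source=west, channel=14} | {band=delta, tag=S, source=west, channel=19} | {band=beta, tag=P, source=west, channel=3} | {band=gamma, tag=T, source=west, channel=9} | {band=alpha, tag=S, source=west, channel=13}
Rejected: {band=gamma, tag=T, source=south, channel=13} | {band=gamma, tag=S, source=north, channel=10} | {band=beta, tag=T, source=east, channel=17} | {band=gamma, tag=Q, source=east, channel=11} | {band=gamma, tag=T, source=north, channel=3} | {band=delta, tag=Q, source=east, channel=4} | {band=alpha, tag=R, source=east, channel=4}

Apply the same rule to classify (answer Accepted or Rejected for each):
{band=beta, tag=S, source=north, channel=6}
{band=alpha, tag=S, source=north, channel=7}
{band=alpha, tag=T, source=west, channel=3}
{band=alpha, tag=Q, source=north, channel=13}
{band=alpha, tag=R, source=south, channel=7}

Rejected, Rejected, Accepted, Rejected, Rejected

The simplest hypothesis consistent with all the labels is: source is west.
{band=beta, tag=S, source=north, channel=6}: source is north — fails this test, so Rejected.
{band=alpha, tag=S, source=north, channel=7}: source is north — fails this test, so Rejected.
{band=alpha, tag=T, source=west, channel=3}: source is west — meets the rule, so Accepted.
{band=alpha, tag=Q, source=north, channel=13}: source is north — fails this test, so Rejected.
{band=alpha, tag=R, source=south, channel=7}: source is south — fails this test, so Rejected.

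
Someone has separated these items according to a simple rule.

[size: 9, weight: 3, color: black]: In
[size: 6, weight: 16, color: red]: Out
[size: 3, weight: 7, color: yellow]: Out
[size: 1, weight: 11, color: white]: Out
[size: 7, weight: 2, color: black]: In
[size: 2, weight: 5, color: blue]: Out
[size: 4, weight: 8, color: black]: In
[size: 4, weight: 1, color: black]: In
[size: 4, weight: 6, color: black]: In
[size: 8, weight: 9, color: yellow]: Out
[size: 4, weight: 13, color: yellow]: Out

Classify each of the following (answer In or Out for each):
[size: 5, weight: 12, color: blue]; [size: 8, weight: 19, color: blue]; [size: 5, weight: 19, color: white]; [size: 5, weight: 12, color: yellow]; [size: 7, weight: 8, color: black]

Out, Out, Out, Out, In

Rule: color is black. This holds for each 'In' example and fails for each 'Out' one.
Out: [size: 5, weight: 12, color: blue], since color is blue.
Out: [size: 8, weight: 19, color: blue], since color is blue.
Out: [size: 5, weight: 19, color: white], since color is white.
Out: [size: 5, weight: 12, color: yellow], since color is yellow.
In: [size: 7, weight: 8, color: black], since color is black.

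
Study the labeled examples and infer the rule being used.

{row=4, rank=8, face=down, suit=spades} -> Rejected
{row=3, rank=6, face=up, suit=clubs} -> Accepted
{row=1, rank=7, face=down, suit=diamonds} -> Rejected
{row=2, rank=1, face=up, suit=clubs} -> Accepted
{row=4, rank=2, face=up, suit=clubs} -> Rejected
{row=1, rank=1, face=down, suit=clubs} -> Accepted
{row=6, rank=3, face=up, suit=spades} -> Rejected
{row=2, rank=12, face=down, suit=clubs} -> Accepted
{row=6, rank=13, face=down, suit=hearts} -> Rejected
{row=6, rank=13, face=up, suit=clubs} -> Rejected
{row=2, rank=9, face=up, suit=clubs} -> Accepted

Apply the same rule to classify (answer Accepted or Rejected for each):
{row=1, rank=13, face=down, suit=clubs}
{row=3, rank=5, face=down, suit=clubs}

Accepted, Accepted

The distinguishing property — suit is clubs AND row ≤ 3 — holds for all the 'Accepted' cases and none of the 'Rejected' cases.
Accepted: {row=1, rank=13, face=down, suit=clubs}, since suit is clubs, row = 1. Accepted: {row=3, rank=5, face=down, suit=clubs}, since suit is clubs, row = 3.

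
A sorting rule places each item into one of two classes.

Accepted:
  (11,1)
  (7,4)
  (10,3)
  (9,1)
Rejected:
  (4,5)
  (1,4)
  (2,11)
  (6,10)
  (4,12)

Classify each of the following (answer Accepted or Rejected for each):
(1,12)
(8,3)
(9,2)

Rejected, Accepted, Accepted

A rule that fits every label: first > second — true of each 'Accepted' example, false of each 'Rejected' one.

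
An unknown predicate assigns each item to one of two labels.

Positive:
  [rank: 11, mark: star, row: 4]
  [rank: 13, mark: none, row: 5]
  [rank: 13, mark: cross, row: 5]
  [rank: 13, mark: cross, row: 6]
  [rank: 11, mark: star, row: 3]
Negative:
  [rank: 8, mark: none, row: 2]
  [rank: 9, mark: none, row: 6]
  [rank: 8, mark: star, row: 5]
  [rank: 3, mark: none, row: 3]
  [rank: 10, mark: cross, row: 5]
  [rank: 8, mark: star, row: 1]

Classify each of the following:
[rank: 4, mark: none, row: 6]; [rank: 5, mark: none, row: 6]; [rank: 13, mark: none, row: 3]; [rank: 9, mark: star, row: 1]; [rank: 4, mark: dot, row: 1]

Negative, Negative, Positive, Negative, Negative

The common property of the 'Positive' items is: rank ≥ 11. No 'Negative' item has it.
[rank: 4, mark: none, row: 6]: rank = 4 — fails the rule, so Negative.
[rank: 5, mark: none, row: 6]: rank = 5 — fails the rule, so Negative.
[rank: 13, mark: none, row: 3]: rank = 13 — passes, so Positive.
[rank: 9, mark: star, row: 1]: rank = 9 — fails the rule, so Negative.
[rank: 4, mark: dot, row: 1]: rank = 4 — fails the rule, so Negative.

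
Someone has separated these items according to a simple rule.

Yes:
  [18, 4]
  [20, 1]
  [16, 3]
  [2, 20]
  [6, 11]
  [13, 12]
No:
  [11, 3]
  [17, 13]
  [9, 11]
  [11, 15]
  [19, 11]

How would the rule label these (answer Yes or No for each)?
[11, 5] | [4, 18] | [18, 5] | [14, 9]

No, Yes, Yes, Yes

Looking at the examples, the only property every 'Yes' case has and every 'No' case lacks is: product is even.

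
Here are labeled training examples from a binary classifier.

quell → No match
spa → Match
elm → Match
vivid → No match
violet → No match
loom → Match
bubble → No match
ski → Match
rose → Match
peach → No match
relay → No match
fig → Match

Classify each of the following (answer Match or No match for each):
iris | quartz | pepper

Match, No match, No match

The distinguishing property — length ≤ 4 — holds for all the 'Match' cases and none of the 'No match' cases.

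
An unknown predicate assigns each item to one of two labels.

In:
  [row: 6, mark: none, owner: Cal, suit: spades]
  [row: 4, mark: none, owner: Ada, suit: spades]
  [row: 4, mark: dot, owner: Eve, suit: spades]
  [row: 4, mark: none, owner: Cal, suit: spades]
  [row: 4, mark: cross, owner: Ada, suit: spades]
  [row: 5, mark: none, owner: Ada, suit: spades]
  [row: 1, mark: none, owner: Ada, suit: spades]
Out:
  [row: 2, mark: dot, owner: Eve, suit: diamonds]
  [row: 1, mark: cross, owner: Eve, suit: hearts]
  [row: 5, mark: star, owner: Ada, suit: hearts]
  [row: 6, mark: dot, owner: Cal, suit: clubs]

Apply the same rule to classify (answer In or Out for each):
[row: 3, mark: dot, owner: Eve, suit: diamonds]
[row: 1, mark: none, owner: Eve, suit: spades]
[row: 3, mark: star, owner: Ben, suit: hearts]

Out, In, Out

A rule that fits every label: suit is spades — true of each 'In' example, false of each 'Out' one.
[row: 3, mark: dot, owner: Eve, suit: diamonds]: Out (suit is diamonds). [row: 1, mark: none, owner: Eve, suit: spades]: In (suit is spades). [row: 3, mark: star, owner: Ben, suit: hearts]: Out (suit is hearts).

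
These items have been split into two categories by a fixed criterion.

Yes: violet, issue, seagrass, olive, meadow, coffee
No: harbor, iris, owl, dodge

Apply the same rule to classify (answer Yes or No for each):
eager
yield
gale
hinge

One predicate separates the groups cleanly: has ≥ 3 vowels.
eager: 3 vowels — satisfies this, so Yes. yield: 2 vowels — lacks this property, so No. gale: 2 vowels — lacks this property, so No. hinge: 2 vowels — lacks this property, so No.

Yes, No, No, No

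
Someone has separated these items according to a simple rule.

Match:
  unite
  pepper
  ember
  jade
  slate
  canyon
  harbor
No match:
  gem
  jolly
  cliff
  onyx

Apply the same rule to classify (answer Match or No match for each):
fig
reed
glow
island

No match, Match, No match, Match

Every 'Match' example satisfies: has ≥ 2 vowels. None of the 'No match' examples do.
fig: No match (1 vowel).
reed: Match (2 vowels).
glow: No match (1 vowel).
island: Match (2 vowels).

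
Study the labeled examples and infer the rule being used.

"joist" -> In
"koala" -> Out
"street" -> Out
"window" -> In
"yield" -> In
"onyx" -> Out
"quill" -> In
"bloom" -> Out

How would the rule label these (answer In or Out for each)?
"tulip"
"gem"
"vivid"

In, Out, In

The common property of the 'In' items is: contains 'i'. No 'Out' item has it.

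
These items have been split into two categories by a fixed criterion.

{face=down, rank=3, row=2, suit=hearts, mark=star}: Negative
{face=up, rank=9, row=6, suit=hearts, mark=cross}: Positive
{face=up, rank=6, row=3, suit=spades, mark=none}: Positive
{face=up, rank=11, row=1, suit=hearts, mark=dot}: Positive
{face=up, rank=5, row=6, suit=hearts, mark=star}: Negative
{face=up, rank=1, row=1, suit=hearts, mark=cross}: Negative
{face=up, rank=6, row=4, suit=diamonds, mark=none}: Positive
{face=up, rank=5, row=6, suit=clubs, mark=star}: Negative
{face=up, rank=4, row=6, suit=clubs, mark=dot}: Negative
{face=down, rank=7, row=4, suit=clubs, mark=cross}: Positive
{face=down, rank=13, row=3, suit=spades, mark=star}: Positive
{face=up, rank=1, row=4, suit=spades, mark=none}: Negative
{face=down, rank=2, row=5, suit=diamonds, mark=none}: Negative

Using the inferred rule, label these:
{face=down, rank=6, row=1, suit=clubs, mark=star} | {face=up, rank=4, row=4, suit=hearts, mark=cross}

The pattern is that an item is 'Positive' exactly when: rank ≥ 6.
{face=down, rank=6, row=1, suit=clubs, mark=star} → rank = 6 → Positive.
{face=up, rank=4, row=4, suit=hearts, mark=cross} → rank = 4 → Negative.

Positive, Negative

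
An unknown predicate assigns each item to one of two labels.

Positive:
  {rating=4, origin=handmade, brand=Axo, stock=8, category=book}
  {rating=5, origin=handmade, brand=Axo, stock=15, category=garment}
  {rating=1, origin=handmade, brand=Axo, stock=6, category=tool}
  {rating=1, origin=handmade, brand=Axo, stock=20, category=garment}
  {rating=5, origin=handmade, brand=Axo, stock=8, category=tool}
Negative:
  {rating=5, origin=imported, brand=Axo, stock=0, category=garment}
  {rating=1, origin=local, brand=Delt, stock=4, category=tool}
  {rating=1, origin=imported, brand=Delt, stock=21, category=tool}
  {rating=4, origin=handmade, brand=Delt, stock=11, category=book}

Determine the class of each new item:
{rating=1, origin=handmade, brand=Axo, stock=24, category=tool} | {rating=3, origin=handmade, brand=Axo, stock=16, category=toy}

Positive, Positive

'Positive' ⟺ origin is handmade AND brand is Axo.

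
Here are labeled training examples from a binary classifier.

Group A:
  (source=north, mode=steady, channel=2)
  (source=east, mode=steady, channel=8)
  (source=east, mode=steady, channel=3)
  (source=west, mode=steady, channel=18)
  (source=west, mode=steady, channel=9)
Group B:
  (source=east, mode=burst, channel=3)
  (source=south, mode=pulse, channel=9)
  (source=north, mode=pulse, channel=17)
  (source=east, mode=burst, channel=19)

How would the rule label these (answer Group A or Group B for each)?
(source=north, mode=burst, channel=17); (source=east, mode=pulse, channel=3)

Group B, Group B

The simplest hypothesis consistent with all the labels is: mode is steady.
Group B: (source=north, mode=burst, channel=17), since mode is burst. Group B: (source=east, mode=pulse, channel=3), since mode is pulse.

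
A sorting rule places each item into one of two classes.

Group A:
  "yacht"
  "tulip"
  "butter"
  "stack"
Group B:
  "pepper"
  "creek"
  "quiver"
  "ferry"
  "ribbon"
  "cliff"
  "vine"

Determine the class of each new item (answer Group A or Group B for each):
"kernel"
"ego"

Group B, Group B

Every 'Group A' example satisfies: contains 't'. None of the 'Group B' examples do.
"kernel" — no 't', hence Group B.
"ego" — no 't', hence Group B.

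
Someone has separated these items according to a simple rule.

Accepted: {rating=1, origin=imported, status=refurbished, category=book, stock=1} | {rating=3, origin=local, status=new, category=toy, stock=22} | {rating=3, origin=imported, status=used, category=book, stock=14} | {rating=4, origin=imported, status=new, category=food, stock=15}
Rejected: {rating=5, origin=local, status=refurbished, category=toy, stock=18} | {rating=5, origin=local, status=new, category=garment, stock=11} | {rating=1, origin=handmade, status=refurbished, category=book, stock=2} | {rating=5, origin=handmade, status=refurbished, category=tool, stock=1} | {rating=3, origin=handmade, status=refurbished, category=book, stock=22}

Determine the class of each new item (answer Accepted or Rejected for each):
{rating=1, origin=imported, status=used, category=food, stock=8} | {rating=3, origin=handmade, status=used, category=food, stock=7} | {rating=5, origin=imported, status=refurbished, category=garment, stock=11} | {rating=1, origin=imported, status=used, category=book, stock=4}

Accepted, Rejected, Rejected, Accepted

The distinguishing property — origin is not handmade AND rating ≤ 4 — holds for all the 'Accepted' cases and none of the 'Rejected' cases.
{rating=1, origin=imported, status=used, category=food, stock=8}: Accepted (origin is imported, rating = 1). {rating=3, origin=handmade, status=used, category=food, stock=7}: Rejected (origin is handmade, rating = 3). {rating=5, origin=imported, status=refurbished, category=garment, stock=11}: Rejected (origin is imported, rating = 5). {rating=1, origin=imported, status=used, category=book, stock=4}: Accepted (origin is imported, rating = 1).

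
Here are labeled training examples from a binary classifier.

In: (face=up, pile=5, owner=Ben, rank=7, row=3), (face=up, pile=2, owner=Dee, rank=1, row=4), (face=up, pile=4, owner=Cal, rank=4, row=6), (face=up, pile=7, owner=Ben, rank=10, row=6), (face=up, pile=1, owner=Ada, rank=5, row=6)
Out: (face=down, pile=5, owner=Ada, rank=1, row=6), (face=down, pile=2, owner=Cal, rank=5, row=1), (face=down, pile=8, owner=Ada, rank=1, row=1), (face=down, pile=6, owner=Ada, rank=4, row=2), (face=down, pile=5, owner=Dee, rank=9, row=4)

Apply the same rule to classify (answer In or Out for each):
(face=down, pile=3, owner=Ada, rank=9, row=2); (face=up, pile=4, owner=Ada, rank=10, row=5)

Out, In

The simplest hypothesis consistent with all the labels is: face is up.
(face=down, pile=3, owner=Ada, rank=9, row=2): face is down, fails this test → Out. (face=up, pile=4, owner=Ada, rank=10, row=5): face is up, satisfies this → In.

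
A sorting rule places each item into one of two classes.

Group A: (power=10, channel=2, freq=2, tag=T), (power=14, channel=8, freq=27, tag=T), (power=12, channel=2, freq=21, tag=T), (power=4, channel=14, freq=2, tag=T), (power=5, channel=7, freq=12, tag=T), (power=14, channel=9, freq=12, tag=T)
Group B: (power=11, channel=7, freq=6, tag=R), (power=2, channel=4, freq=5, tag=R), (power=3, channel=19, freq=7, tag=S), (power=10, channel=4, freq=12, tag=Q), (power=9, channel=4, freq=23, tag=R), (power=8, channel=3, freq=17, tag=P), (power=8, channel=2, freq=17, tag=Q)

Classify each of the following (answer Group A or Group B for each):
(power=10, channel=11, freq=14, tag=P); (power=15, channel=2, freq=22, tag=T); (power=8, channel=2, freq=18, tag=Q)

Group B, Group A, Group B

The classifier is using: tag is T.
(power=10, channel=11, freq=14, tag=P): Group B (tag is P).
(power=15, channel=2, freq=22, tag=T): Group A (tag is T).
(power=8, channel=2, freq=18, tag=Q): Group B (tag is Q).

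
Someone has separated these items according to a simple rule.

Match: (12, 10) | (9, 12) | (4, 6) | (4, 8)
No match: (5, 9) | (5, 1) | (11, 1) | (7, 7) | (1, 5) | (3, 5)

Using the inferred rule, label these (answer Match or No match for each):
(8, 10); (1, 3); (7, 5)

Match, No match, No match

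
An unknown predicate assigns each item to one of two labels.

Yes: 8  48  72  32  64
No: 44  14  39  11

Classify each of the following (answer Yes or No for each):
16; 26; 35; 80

Yes, No, No, Yes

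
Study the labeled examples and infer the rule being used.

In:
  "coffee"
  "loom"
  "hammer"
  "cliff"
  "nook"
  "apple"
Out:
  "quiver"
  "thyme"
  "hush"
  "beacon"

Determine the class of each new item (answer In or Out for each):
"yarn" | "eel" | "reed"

Out, In, In

All 'In' examples share one property — has a double letter — and every 'Out' example lacks it.
Out: "yarn", since no doubled letter.
In: "eel", since 'ee' doubled.
In: "reed", since 'ee' doubled.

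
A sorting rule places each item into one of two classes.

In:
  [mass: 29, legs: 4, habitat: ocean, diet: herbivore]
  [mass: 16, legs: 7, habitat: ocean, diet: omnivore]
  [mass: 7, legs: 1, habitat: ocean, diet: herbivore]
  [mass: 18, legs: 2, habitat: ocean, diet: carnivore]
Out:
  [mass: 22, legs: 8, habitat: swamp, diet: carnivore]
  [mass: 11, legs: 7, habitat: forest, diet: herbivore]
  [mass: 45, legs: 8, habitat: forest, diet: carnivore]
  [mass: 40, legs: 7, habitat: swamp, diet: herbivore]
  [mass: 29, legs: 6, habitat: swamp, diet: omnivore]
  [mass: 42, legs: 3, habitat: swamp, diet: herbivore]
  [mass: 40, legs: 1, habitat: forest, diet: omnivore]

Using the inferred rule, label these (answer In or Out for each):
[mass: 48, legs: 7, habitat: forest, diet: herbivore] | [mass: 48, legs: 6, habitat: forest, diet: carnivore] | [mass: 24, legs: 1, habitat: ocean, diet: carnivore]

Out, Out, In

The classifier is using: habitat is ocean.
Out: [mass: 48, legs: 7, habitat: forest, diet: herbivore], since habitat is forest. Out: [mass: 48, legs: 6, habitat: forest, diet: carnivore], since habitat is forest. In: [mass: 24, legs: 1, habitat: ocean, diet: carnivore], since habitat is ocean.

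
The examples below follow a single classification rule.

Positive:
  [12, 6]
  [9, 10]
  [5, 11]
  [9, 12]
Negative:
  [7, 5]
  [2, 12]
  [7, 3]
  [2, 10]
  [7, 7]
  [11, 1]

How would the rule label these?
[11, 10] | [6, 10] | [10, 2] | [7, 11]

Positive, Positive, Negative, Positive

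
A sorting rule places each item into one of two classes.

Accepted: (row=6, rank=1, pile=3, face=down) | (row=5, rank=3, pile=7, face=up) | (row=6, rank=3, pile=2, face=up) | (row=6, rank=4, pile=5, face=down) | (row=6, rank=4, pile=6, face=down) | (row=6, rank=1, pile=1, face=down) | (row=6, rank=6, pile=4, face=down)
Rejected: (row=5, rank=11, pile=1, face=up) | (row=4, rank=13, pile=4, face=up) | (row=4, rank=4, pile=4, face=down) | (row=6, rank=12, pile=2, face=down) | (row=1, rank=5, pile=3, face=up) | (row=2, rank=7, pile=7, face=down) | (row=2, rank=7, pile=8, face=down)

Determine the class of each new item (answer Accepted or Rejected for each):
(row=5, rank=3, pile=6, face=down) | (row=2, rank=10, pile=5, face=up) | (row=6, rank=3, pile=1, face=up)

Accepted, Rejected, Accepted

One predicate separates the groups cleanly: rank ≤ 6 AND row ≥ 5.
(row=5, rank=3, pile=6, face=down) — rank = 3, row = 5, hence Accepted. (row=2, rank=10, pile=5, face=up) — rank = 10, row = 2, hence Rejected. (row=6, rank=3, pile=1, face=up) — rank = 3, row = 6, hence Accepted.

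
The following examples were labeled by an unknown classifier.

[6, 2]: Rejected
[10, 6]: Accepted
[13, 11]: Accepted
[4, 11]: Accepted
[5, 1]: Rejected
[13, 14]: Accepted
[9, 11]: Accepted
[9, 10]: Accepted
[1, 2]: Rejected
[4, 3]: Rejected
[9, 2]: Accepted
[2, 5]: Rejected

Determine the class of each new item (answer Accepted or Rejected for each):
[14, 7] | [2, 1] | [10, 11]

Accepted, Rejected, Accepted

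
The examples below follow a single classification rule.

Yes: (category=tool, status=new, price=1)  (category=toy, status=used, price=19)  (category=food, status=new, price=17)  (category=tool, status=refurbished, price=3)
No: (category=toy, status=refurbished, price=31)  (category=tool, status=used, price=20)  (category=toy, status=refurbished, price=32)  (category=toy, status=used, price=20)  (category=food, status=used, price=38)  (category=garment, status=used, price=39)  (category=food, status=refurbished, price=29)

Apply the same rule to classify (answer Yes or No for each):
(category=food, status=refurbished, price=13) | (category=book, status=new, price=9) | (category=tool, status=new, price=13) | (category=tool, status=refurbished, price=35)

Yes, Yes, Yes, No

The rule appears to be: price ≤ 19.
Yes: (category=food, status=refurbished, price=13), since price = 13.
Yes: (category=book, status=new, price=9), since price = 9.
Yes: (category=tool, status=new, price=13), since price = 13.
No: (category=tool, status=refurbished, price=35), since price = 35.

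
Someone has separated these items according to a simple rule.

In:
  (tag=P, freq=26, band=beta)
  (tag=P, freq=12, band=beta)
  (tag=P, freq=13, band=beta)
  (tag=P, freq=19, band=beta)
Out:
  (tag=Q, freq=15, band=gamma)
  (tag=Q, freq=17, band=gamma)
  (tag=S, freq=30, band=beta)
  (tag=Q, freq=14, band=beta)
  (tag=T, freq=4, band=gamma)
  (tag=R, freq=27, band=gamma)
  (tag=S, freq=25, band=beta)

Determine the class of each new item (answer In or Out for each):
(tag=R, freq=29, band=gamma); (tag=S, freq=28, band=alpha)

Out, Out

The classifier is using: tag is P.
Out: (tag=R, freq=29, band=gamma), since tag is R.
Out: (tag=S, freq=28, band=alpha), since tag is S.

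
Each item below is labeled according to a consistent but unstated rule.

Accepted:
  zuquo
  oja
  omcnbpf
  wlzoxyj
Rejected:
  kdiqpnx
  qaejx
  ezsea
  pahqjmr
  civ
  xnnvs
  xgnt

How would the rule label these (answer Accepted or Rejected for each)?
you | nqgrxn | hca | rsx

Accepted, Rejected, Rejected, Rejected

Looking at the examples, the only property every 'Accepted' case has and every 'Rejected' case lacks is: contains 'o'.
you: Accepted (has 'o'). nqgrxn: Rejected (no 'o'). hca: Rejected (no 'o'). rsx: Rejected (no 'o').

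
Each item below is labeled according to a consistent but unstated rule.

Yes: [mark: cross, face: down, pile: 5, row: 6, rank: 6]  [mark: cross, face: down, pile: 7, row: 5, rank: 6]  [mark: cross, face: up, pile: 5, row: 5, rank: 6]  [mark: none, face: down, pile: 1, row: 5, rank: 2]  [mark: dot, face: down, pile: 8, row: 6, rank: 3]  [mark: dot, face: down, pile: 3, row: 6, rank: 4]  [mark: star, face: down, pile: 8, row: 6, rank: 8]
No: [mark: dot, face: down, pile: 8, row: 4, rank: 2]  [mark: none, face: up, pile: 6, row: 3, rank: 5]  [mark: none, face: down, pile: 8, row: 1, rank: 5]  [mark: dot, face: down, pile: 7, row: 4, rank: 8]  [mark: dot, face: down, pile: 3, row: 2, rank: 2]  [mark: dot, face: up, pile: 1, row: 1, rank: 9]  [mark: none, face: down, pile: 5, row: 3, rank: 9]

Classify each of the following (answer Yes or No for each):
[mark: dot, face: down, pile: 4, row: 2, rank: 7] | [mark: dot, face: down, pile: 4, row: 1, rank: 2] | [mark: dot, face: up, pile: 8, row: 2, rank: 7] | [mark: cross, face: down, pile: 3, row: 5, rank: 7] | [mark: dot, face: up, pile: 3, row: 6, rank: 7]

Every 'Yes' example satisfies: row ≥ 5. None of the 'No' examples do.

No, No, No, Yes, Yes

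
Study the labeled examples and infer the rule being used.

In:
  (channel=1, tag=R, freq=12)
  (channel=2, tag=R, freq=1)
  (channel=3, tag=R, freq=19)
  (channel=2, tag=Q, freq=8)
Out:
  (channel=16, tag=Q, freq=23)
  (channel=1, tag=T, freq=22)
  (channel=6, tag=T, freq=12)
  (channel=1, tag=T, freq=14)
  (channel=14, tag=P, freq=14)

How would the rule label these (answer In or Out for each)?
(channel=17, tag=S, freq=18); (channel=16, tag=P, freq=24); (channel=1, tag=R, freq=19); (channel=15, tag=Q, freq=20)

Rule: tag is R OR freq = 8. This holds for each 'In' example and fails for each 'Out' one.
Out: (channel=17, tag=S, freq=18), since tag is S, freq = 18. Out: (channel=16, tag=P, freq=24), since tag is P, freq = 24. In: (channel=1, tag=R, freq=19), since tag is R, freq = 19. Out: (channel=15, tag=Q, freq=20), since tag is Q, freq = 20.

Out, Out, In, Out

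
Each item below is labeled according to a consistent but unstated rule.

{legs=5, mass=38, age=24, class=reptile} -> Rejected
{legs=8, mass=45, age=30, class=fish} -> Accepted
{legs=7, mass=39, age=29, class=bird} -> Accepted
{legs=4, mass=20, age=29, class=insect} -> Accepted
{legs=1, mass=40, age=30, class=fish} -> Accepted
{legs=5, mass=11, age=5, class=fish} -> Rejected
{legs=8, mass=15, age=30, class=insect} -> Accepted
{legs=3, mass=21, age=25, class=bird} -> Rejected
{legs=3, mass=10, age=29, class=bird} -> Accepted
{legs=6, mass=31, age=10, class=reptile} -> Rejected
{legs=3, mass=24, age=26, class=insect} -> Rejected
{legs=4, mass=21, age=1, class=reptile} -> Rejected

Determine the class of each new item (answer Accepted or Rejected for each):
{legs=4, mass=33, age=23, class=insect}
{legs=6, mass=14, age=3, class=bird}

Rejected, Rejected

A rule that fits every label: age ≥ 29 — true of each 'Accepted' example, false of each 'Rejected' one.
{legs=4, mass=33, age=23, class=insect}: Rejected (age = 23).
{legs=6, mass=14, age=3, class=bird}: Rejected (age = 3).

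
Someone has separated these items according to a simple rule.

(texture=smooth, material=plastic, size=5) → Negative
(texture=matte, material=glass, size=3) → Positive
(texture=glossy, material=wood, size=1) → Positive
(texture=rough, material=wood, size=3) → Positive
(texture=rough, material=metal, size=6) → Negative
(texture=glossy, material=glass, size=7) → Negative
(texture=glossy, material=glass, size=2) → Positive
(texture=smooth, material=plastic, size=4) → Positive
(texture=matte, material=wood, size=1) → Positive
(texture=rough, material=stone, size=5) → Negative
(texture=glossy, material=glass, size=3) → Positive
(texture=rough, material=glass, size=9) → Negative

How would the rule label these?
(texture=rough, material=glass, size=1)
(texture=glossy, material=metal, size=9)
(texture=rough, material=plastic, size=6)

The common property of the 'Positive' items is: size ≤ 4. No 'Negative' item has it.

Positive, Negative, Negative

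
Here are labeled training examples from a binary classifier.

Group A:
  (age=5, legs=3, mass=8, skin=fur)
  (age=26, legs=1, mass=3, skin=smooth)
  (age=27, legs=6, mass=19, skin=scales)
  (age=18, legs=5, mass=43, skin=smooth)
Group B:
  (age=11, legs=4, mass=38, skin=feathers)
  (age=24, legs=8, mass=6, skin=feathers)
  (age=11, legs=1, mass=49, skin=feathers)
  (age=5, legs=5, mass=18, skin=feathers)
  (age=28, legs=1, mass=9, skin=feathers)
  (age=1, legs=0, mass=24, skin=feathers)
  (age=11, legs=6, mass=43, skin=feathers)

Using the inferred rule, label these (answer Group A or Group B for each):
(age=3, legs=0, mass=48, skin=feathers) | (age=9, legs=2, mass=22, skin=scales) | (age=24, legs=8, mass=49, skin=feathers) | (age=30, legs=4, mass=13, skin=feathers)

Group B, Group A, Group B, Group B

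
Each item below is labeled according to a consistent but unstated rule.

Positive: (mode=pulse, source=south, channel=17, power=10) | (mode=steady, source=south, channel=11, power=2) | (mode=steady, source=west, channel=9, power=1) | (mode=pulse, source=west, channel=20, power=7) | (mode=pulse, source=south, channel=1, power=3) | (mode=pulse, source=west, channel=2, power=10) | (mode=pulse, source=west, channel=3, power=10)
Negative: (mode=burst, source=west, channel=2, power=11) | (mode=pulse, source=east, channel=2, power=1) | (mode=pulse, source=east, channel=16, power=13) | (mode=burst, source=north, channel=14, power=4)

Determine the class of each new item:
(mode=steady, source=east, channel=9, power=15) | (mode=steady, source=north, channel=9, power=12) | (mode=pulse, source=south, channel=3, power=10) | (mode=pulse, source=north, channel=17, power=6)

Every 'Positive' example satisfies: source is not east AND mode is not burst. None of the 'Negative' examples do.
(mode=steady, source=east, channel=9, power=15): Negative (source is east, mode is steady).
(mode=steady, source=north, channel=9, power=12): Positive (source is north, mode is steady).
(mode=pulse, source=south, channel=3, power=10): Positive (source is south, mode is pulse).
(mode=pulse, source=north, channel=17, power=6): Positive (source is north, mode is pulse).

Negative, Positive, Positive, Positive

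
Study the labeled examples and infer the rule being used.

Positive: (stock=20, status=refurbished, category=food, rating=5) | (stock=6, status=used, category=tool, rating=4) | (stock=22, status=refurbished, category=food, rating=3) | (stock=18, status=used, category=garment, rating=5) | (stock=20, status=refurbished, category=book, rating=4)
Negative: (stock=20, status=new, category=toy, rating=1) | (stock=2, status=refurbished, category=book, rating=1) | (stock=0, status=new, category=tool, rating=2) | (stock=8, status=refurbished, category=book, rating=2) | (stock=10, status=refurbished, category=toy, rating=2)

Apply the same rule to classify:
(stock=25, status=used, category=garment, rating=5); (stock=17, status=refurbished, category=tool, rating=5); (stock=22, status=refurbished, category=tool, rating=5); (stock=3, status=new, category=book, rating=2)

Positive, Positive, Positive, Negative

One predicate separates the groups cleanly: rating ≥ 3.
(stock=25, status=used, category=garment, rating=5): rating = 5 — satisfies this, so Positive.
(stock=17, status=refurbished, category=tool, rating=5): rating = 5 — satisfies this, so Positive.
(stock=22, status=refurbished, category=tool, rating=5): rating = 5 — satisfies this, so Positive.
(stock=3, status=new, category=book, rating=2): rating = 2 — does not satisfy this, so Negative.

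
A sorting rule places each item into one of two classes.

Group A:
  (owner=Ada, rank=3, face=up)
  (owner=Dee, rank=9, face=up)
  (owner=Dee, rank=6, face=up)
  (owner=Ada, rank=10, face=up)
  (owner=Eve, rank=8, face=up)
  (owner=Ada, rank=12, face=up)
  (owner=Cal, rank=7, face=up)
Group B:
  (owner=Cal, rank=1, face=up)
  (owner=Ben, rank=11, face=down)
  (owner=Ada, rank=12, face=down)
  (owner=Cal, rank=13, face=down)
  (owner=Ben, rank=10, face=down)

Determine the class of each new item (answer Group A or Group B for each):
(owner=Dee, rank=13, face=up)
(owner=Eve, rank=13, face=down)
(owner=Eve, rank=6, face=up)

Group A, Group B, Group A

The rule appears to be: face is up AND rank ≥ 3.
(owner=Dee, rank=13, face=up): Group A (face is up, rank = 13).
(owner=Eve, rank=13, face=down): Group B (face is down, rank = 13).
(owner=Eve, rank=6, face=up): Group A (face is up, rank = 6).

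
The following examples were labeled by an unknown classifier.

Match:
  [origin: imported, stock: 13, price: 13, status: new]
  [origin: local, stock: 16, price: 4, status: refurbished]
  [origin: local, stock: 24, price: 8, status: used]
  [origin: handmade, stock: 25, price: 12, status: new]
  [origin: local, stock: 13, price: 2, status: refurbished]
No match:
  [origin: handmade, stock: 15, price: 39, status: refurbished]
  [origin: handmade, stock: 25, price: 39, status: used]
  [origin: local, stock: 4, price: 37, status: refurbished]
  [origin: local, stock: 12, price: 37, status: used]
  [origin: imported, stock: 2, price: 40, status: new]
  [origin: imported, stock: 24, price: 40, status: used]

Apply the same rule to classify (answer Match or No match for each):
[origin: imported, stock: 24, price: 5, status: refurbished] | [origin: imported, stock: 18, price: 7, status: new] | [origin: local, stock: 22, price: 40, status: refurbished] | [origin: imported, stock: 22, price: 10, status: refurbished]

Match, Match, No match, Match

The pattern is that an item is 'Match' exactly when: price ≤ 13.
[origin: imported, stock: 24, price: 5, status: refurbished]: price = 5 — matches, so Match.
[origin: imported, stock: 18, price: 7, status: new]: price = 7 — matches, so Match.
[origin: local, stock: 22, price: 40, status: refurbished]: price = 40 — does not satisfy this, so No match.
[origin: imported, stock: 22, price: 10, status: refurbished]: price = 10 — matches, so Match.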